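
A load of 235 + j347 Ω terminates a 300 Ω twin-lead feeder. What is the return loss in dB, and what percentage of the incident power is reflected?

RL ≈ 5.14 dB; 30.7% of incident power reflected

Γ = (-65 + j347)/(535 + j347), |Γ| = 0.554
RL = −20·log₁₀(0.554) = 5.14 dB
P_refl/P_inc = |Γ|² = 0.307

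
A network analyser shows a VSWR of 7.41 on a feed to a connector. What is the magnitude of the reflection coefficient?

|Γ| ≈ 0.762

|Γ| = (S − 1)/(S + 1) = (7.41 − 1)/(7.41 + 1) = 6.41/8.41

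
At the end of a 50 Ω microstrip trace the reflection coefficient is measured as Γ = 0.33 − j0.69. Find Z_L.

Z_L = Z_0·(1 + Γ)/(1 − Γ) = 50·(1.33 − j0.69)/(0.67 + j0.69)

Z_L ≈ 22.4 − j74.6 Ω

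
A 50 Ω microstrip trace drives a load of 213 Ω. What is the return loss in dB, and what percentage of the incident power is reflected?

Γ = (213 − 50)/(213 + 50) = 0.62
RL = −20·log₁₀(0.62) = 4.16 dB
P_refl/P_inc = |Γ|² = 0.384

RL ≈ 4.16 dB; 38.4% of incident power reflected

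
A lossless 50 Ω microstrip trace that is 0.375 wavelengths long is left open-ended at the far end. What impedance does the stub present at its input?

βl = 2π × 0.375 = 135°
tan(βl) = -1
For an open-ended stub, Z_in = −jZ_0·cot(βl) = −jZ_0/tan(βl)

Z_in ≈ +j50 Ω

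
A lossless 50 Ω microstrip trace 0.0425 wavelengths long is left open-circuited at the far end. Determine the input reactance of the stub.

βl = 2π × 0.0425 = 15.3°
tan(βl) = 0.274
For an open-circuited stub, Z_in = −jZ_0·cot(βl) = −jZ_0/tan(βl)

X_in ≈ -183 Ω (capacitive)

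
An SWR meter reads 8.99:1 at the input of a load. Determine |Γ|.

|Γ| = (S − 1)/(S + 1) = (8.99 − 1)/(8.99 + 1) = 7.99/9.99

|Γ| ≈ 0.8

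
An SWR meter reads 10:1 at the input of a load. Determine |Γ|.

|Γ| ≈ 0.818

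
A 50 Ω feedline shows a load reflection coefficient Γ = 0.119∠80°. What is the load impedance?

Z_L = Z_0·(1 + Γ)/(1 − Γ) = 50·(1.02 + j0.117)/(0.979 − j0.117)

Z_L ≈ 50.7 + j12 Ω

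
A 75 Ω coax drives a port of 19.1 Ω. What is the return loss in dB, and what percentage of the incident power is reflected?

Γ = (19.1 − 75)/(19.1 + 75) = -0.594
RL = −20·log₁₀(0.594) = 4.52 dB
P_refl/P_inc = |Γ|² = 0.353

RL ≈ 4.52 dB; 35.3% of incident power reflected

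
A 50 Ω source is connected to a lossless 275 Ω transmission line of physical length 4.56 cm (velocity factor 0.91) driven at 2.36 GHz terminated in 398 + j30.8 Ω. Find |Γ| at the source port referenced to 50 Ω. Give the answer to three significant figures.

|Γ| ≈ 0.715

λ = v/f = 0.91·c / 2.36 GHz = 0.116 m
βl = 2π·l/λ = 2π × 0.394 = 142°
tan(βl) = -0.784
Z_in = Z_0·(Z_L + jZ_0·tanβl)/(Z_0 + jZ_L·tanβl) = 260 + j101 Ω
Γ_s = (Z_in − Z_s)/(Z_in + Z_s) = (210 + j101)/(310 + j101), |Γ_s| = 0.715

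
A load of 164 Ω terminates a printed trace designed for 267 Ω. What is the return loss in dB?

Γ = (164 − 267)/(164 + 267) = -0.239
RL = −20·log₁₀|Γ| = −20·log₁₀(0.239)

RL ≈ 12.4 dB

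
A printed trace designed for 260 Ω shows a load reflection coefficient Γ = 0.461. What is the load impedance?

Z_L = Z_0·(1 + Γ)/(1 − Γ) = 260·(1.46)/(0.539)

Z_L ≈ 705 Ω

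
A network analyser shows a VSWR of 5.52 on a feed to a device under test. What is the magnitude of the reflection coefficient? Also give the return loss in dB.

|Γ| ≈ 0.693; return loss ≈ 3.18 dB

|Γ| = (S − 1)/(S + 1) = (5.52 − 1)/(5.52 + 1) = 4.52/6.52
RL = −20·log₁₀|Γ| = −20·log₁₀(0.693)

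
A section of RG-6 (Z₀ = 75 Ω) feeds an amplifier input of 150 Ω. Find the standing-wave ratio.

VSWR ≈ 2

For a purely resistive load, VSWR = R_L/Z_0 or Z_0/R_L (whichever > 1) = 150/75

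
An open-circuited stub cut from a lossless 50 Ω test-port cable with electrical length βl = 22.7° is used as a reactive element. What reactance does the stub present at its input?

tan(βl) = 0.418
For an open-circuited stub, Z_in = −jZ_0·cot(βl) = −jZ_0/tan(βl)

X_in ≈ -120 Ω (capacitive)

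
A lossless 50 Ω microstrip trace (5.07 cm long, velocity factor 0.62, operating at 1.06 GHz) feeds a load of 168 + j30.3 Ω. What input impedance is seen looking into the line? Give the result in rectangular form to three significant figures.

Z_in ≈ 14.8 + j8.7 Ω

λ = v/f = 0.62·c / 1.06 GHz = 0.175 m
βl = 2π·l/λ = 2π × 0.289 = 104°
tan(βl) = tan(104°) = -4.01
Z_in = Z_0·(Z_L + jZ_0·tanβl)/(Z_0 + jZ_L·tanβl)
     = 50·(168 − j170)/(171 − j673)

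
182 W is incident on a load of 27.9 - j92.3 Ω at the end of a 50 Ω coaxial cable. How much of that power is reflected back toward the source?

P_reflected ≈ 112 W

|Γ| = |(-22.1 − j92.3)/(77.9 − j92.3)| = 0.786
|Γ|² = 0.617
P_refl = |Γ|²·P_inc = 112 W, P_del = (1 − |Γ|²)·P_inc = 69.6 W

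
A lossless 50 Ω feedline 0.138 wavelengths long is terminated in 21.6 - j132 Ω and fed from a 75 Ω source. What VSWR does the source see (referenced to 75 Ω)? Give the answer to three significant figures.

VSWR ≈ 26.4

βl = 2π × 0.138 = 49.7°
tan(βl) = 1.18
Z_in = Z_0·(Z_L + jZ_0·tanβl)/(Z_0 + jZ_L·tanβl) = 3.01 − j18.2 Ω
Γ_s = (Z_in − Z_s)/(Z_in + Z_s) = (-72 − j18.2)/(78 − j18.2), |Γ_s| = 0.927
VSWR = (1 + |Γ_s|)/(1 − |Γ_s|)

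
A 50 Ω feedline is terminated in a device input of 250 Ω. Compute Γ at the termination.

Γ = (Z_L − Z_0)/(Z_L + Z_0) = (250 − 50)/(250 + 50) = 200/300

Γ = 0.667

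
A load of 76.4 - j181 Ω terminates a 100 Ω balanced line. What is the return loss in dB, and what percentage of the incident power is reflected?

RL ≈ 2.83 dB; 52.2% of incident power reflected

Γ = (-23.6 − j181)/(176.4 − j181), |Γ| = 0.722
RL = −20·log₁₀(0.722) = 2.83 dB
P_refl/P_inc = |Γ|² = 0.522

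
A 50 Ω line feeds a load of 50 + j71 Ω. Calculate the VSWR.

Γ = (Z_L − Z_0)/(Z_L + Z_0) = (0 + j71)/(100 + j71)
|Γ| = 71/123 = 0.579
VSWR = (1 + |Γ|)/(1 − |Γ|) = 1.58/0.421

VSWR ≈ 3.75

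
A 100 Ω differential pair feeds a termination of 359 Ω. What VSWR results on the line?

For a purely resistive load, VSWR = R_L/Z_0 or Z_0/R_L (whichever > 1) = 359/100

VSWR ≈ 3.59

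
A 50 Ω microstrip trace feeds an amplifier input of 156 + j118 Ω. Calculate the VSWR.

Γ = (Z_L − Z_0)/(Z_L + Z_0) = (106 + j118)/(206 + j118)
|Γ| = 159/237 = 0.668
VSWR = (1 + |Γ|)/(1 − |Γ|) = 1.67/0.332

VSWR ≈ 5.03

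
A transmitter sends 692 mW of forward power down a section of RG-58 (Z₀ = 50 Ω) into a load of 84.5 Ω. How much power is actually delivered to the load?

Γ = (84.5 − 50)/(84.5 + 50) = 0.257
|Γ|² = 0.0658
P_refl = |Γ|²·P_inc = 45.5 mW, P_del = (1 − |Γ|²)·P_inc = 646 mW

P_delivered ≈ 646 mW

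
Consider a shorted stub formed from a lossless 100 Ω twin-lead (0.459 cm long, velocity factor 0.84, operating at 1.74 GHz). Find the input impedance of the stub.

Z_in ≈ +j20.2 Ω

λ = v/f = 0.84·c / 1.74 GHz = 0.145 m
βl = 2π·l/λ = 2π × 0.0317 = 11.4°
tan(βl) = 0.202
For a shorted stub, Z_in = jZ_0·tan(βl)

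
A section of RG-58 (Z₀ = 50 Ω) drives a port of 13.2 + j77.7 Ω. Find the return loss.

Γ = (-36.8 + j77.7)/(63.2 + j77.7), |Γ| = 0.858
RL = −20·log₁₀|Γ| = −20·log₁₀(0.858)

RL ≈ 1.33 dB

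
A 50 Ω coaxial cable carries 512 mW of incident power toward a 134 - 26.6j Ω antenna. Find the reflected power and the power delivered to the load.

|Γ| = |(84 − j26.6)/(184 − j26.6)| = 0.474
|Γ|² = 0.225
P_refl = |Γ|²·P_inc = 115 mW, P_del = (1 − |Γ|²)·P_inc = 397 mW

P_reflected ≈ 115 mW; P_delivered ≈ 397 mW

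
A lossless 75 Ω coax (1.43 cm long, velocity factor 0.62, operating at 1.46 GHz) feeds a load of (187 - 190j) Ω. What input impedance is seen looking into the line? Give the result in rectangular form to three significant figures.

Z_in ≈ 22.3 − j54.9 Ω

λ = v/f = 0.62·c / 1.46 GHz = 0.127 m
βl = 2π·l/λ = 2π × 0.112 = 40.4°
tan(βl) = tan(40.4°) = 0.851
Z_in = Z_0·(Z_L + jZ_0·tanβl)/(Z_0 + jZ_L·tanβl)
     = 75·(187 − j126)/(237 + j159)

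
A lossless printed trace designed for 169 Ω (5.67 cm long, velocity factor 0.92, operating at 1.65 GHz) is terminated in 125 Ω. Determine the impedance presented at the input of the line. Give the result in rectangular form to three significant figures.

Z_in ≈ 185 − j51 Ω

λ = v/f = 0.92·c / 1.65 GHz = 0.167 m
βl = 2π·l/λ = 2π × 0.339 = 122°
tan(βl) = tan(122°) = -1.6
Z_in = Z_0·(Z_L + jZ_0·tanβl)/(Z_0 + jZ_L·tanβl)
     = 169·(125 − j270)/(169 − j200)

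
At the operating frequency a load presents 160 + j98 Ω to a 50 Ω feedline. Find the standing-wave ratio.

Γ = (Z_L − Z_0)/(Z_L + Z_0) = (110 + j98)/(210 + j98)
|Γ| = 147/232 = 0.636
VSWR = (1 + |Γ|)/(1 − |Γ|) = 1.64/0.364

VSWR ≈ 4.49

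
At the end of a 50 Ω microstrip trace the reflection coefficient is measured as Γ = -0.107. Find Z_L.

Z_L ≈ 40.3 Ω

Z_L = Z_0·(1 + Γ)/(1 − Γ) = 50·(0.893)/(1.11)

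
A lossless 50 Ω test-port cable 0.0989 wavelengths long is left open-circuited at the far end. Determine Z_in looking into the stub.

βl = 2π × 0.0989 = 35.6°
tan(βl) = 0.716
For an open-circuited stub, Z_in = −jZ_0·cot(βl) = −jZ_0/tan(βl)

Z_in ≈ −j69.8 Ω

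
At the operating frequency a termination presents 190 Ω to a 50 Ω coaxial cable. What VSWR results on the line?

VSWR ≈ 3.8

For a purely resistive load, VSWR = R_L/Z_0 or Z_0/R_L (whichever > 1) = 190/50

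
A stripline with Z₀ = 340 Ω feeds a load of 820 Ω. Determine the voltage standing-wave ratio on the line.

VSWR ≈ 2.41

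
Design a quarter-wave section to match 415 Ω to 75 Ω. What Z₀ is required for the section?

Z_qwt ≈ 176 Ω

Z_qwt = √(Z_0·R_L) = √(75 × 415) = √31120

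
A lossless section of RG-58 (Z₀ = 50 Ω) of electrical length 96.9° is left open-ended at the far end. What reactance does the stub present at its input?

X_in ≈ 6.05 Ω (inductive)

tan(βl) = -8.26
For an open-ended stub, Z_in = −jZ_0·cot(βl) = −jZ_0/tan(βl)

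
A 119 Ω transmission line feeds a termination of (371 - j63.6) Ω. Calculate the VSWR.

Γ = (Z_L − Z_0)/(Z_L + Z_0) = (252 − j63.6)/(490 − j63.6)
|Γ| = 260/494 = 0.526
VSWR = (1 + |Γ|)/(1 − |Γ|) = 1.53/0.474

VSWR ≈ 3.22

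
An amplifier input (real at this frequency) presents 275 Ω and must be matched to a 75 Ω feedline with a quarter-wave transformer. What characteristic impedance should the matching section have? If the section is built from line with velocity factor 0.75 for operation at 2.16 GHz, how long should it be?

Z_qwt ≈ 144 Ω; length ≈ 2.6 cm

Z_qwt = √(Z_0·R_L) = √(75 × 275) = √20620
λ = 0.75·c/f = 0.104 m, so l = λ/4 = 0.026 m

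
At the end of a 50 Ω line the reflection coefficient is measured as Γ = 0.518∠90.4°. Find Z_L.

Z_L ≈ 28.7 + j40.6 Ω

Z_L = Z_0·(1 + Γ)/(1 − Γ) = 50·(0.996 + j0.518)/(1 − j0.518)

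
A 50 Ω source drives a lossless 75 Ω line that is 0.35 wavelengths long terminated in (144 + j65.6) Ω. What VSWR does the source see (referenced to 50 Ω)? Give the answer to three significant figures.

VSWR ≈ 1.98

βl = 2π × 0.35 = 126°
tan(βl) = -1.38
Z_in = Z_0·(Z_L + jZ_0·tanβl)/(Z_0 + jZ_L·tanβl) = 35.2 + j25.1 Ω
Γ_s = (Z_in − Z_s)/(Z_in + Z_s) = (-14.8 + j25.1)/(85.2 + j25.1), |Γ_s| = 0.328
VSWR = (1 + |Γ_s|)/(1 − |Γ_s|)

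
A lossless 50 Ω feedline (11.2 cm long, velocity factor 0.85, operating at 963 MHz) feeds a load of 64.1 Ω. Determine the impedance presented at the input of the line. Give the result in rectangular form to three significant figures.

Z_in ≈ 56.3 + j11.6 Ω

λ = v/f = 0.85·c / 963 MHz = 0.265 m
βl = 2π·l/λ = 2π × 0.423 = 152°
tan(βl) = tan(152°) = -0.526
Z_in = Z_0·(Z_L + jZ_0·tanβl)/(Z_0 + jZ_L·tanβl)
     = 50·(64.1 − j26.3)/(50 − j33.7)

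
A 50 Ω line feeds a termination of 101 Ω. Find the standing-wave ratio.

Γ = (101 − 50)/(101 + 50) = 0.338
VSWR = (1 + 0.338)/(1 − 0.338)

VSWR ≈ 2.02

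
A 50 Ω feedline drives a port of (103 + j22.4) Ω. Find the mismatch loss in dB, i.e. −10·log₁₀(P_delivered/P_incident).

mismatch loss ≈ 0.647 dB

Γ = (53 + j22.4)/(153 + j22.4), |Γ| = 0.372
|Γ|² = 0.138, so P_del/P_inc = 1 − |Γ|² = 0.862
ML = −10·log₁₀(1 − |Γ|²)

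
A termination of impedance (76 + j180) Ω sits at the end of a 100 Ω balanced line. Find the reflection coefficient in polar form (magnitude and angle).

Γ ≈ 0.721 ∠ 52°

Γ = (Z_L − Z_0)/(Z_L + Z_0) = (-24 + j180)/(176 + j180)
|Γ| = 182/252 = 0.721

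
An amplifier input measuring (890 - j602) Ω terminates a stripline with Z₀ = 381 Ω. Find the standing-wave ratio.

Γ = (Z_L − Z_0)/(Z_L + Z_0) = (509 − j602)/(1271 − j602)
|Γ| = 788/1410 = 0.561
VSWR = (1 + |Γ|)/(1 − |Γ|) = 1.56/0.439

VSWR ≈ 3.55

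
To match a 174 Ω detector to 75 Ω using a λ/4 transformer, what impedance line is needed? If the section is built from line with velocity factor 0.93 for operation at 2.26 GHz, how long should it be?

Z_qwt = √(Z_0·R_L) = √(75 × 174) = √13050
λ = 0.93·c/f = 0.123 m, so l = λ/4 = 0.0309 m

Z_qwt ≈ 114 Ω; length ≈ 3.09 cm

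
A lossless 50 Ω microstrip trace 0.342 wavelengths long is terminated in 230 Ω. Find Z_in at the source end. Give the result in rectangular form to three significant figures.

Z_in ≈ 15.2 + j30.5 Ω

βl = 2π × 0.342 = 123°
tan(βl) = tan(123°) = -1.53
Z_in = Z_0·(Z_L + jZ_0·tanβl)/(Z_0 + jZ_L·tanβl)
     = 50·(230 − j76.6)/(50 − j353)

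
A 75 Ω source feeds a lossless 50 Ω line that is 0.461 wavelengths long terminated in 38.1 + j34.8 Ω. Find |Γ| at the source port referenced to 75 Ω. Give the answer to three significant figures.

|Γ| ≈ 0.49

βl = 2π × 0.461 = 166°
tan(βl) = -0.25
Z_in = Z_0·(Z_L + jZ_0·tanβl)/(Z_0 + jZ_L·tanβl) = 28.6 + j23.6 Ω
Γ_s = (Z_in − Z_s)/(Z_in + Z_s) = (-46.4 + j23.6)/(104 + j23.6), |Γ_s| = 0.49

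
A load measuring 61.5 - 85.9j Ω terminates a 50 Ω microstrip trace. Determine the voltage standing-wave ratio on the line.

VSWR ≈ 4.2

Γ = (Z_L − Z_0)/(Z_L + Z_0) = (11.5 − j85.9)/(111.5 − j85.9)
|Γ| = 86.7/141 = 0.616
VSWR = (1 + |Γ|)/(1 − |Γ|) = 1.62/0.384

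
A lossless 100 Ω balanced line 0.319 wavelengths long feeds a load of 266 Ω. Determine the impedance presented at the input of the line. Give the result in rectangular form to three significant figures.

βl = 2π × 0.319 = 115°
tan(βl) = tan(115°) = -2.16
Z_in = Z_0·(Z_L + jZ_0·tanβl)/(Z_0 + jZ_L·tanβl)
     = 100·(266 − j216)/(100 − j575)

Z_in ≈ 44.3 + j38.6 Ω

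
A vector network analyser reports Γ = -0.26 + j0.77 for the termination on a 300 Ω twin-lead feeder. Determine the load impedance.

Z_L ≈ 46.7 + j212 Ω

Z_L = Z_0·(1 + Γ)/(1 − Γ) = 300·(0.74 + j0.77)/(1.26 − j0.77)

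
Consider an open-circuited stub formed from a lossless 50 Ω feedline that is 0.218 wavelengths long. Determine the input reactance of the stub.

X_in ≈ -10.2 Ω (capacitive)

βl = 2π × 0.218 = 78.5°
tan(βl) = 4.91
For an open-circuited stub, Z_in = −jZ_0·cot(βl) = −jZ_0/tan(βl)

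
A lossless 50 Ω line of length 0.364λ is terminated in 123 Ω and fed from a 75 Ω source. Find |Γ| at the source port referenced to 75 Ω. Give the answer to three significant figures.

βl = 2π × 0.364 = 131°
tan(βl) = -1.15
Z_in = Z_0·(Z_L + jZ_0·tanβl)/(Z_0 + jZ_L·tanβl) = 31.8 + j32.3 Ω
Γ_s = (Z_in − Z_s)/(Z_in + Z_s) = (-43.2 + j32.3)/(107 + j32.3), |Γ_s| = 0.484

|Γ| ≈ 0.484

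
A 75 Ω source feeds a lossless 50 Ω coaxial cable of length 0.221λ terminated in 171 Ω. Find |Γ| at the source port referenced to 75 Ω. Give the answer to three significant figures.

βl = 2π × 0.221 = 79.6°
tan(βl) = 5.43
Z_in = Z_0·(Z_L + jZ_0·tanβl)/(Z_0 + jZ_L·tanβl) = 15.1 − j8.4 Ω
Γ_s = (Z_in − Z_s)/(Z_in + Z_s) = (-59.9 − j8.4)/(90.1 − j8.4), |Γ_s| = 0.669

|Γ| ≈ 0.669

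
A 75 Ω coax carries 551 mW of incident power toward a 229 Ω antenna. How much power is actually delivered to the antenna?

P_delivered ≈ 410 mW

Γ = (229 − 75)/(229 + 75) = 0.507
|Γ|² = 0.257
P_refl = |Γ|²·P_inc = 141 mW, P_del = (1 − |Γ|²)·P_inc = 410 mW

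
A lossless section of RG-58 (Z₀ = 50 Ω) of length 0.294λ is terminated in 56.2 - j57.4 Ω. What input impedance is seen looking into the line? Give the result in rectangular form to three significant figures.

βl = 2π × 0.294 = 106°
tan(βl) = tan(106°) = -3.52
Z_in = Z_0·(Z_L + jZ_0·tanβl)/(Z_0 + jZ_L·tanβl)
     = 50·(56.2 − j234)/(-152 − j198)

Z_in ≈ 30.2 + j37.4 Ω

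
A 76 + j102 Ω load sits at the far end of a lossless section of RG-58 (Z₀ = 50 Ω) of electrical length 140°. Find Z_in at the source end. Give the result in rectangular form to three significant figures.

Z_in ≈ 14.4 + j28.9 Ω

tan(βl) = tan(140°) = -0.839
Z_in = Z_0·(Z_L + jZ_0·tanβl)/(Z_0 + jZ_L·tanβl)
     = 50·(76 + j60)/(136 − j63.8)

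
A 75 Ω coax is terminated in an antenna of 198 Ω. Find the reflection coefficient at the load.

Γ = 0.451

Γ = (Z_L − Z_0)/(Z_L + Z_0) = (198 − 75)/(198 + 75) = 123/273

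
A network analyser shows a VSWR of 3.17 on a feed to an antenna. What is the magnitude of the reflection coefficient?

|Γ| ≈ 0.52

|Γ| = (S − 1)/(S + 1) = (3.17 − 1)/(3.17 + 1) = 2.17/4.17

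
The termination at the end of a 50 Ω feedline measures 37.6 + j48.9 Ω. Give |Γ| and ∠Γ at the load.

Γ = (Z_L − Z_0)/(Z_L + Z_0) = (-12.4 + j48.9)/(87.6 + j48.9)
|Γ| = 50.4/100 = 0.503

Γ ≈ 0.503 ∠ 75.1°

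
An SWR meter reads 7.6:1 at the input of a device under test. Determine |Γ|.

|Γ| = (S − 1)/(S + 1) = (7.6 − 1)/(7.6 + 1) = 6.6/8.6

|Γ| ≈ 0.767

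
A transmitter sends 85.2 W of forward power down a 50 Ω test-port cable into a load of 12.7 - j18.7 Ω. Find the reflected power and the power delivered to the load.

|Γ| = |(-37.3 − j18.7)/(62.7 − j18.7)| = 0.638
|Γ|² = 0.407
P_refl = |Γ|²·P_inc = 34.6 W, P_del = (1 − |Γ|²)·P_inc = 50.6 W

P_reflected ≈ 34.6 W; P_delivered ≈ 50.6 W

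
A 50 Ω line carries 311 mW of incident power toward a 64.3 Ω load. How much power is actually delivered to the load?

Γ = (64.3 − 50)/(64.3 + 50) = 0.125
|Γ|² = 0.0157
P_refl = |Γ|²·P_inc = 4.87 mW, P_del = (1 − |Γ|²)·P_inc = 306 mW

P_delivered ≈ 306 mW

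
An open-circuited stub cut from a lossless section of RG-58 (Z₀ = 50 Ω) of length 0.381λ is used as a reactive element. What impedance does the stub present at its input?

βl = 2π × 0.381 = 137°
tan(βl) = -0.927
For an open-circuited stub, Z_in = −jZ_0·cot(βl) = −jZ_0/tan(βl)

Z_in ≈ +j53.9 Ω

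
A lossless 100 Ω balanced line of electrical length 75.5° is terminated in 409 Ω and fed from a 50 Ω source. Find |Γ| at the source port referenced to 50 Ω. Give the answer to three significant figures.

|Γ| ≈ 0.428

tan(βl) = 3.87
Z_in = Z_0·(Z_L + jZ_0·tanβl)/(Z_0 + jZ_L·tanβl) = 26 − j24.2 Ω
Γ_s = (Z_in − Z_s)/(Z_in + Z_s) = (-24 − j24.2)/(76 − j24.2), |Γ_s| = 0.428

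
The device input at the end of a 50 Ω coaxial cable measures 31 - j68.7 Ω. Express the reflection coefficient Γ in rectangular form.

Γ = (Z_L − Z_0)/(Z_L + Z_0) = (-19 − j68.7)/(81 − j68.7)

Γ ≈ 0.282 − j0.609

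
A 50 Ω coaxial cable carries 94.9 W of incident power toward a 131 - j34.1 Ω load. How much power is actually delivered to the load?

P_delivered ≈ 73.3 W

|Γ| = |(81 − j34.1)/(181 − j34.1)| = 0.477
|Γ|² = 0.228
P_refl = |Γ|²·P_inc = 21.6 W, P_del = (1 − |Γ|²)·P_inc = 73.3 W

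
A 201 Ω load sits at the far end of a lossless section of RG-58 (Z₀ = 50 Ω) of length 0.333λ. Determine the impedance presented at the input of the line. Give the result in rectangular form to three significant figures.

βl = 2π × 0.333 = 120°
tan(βl) = tan(120°) = -1.74
Z_in = Z_0·(Z_L + jZ_0·tanβl)/(Z_0 + jZ_L·tanβl)
     = 50·(201 − j87)/(50 − j350)

Z_in ≈ 16.2 + j26.4 Ω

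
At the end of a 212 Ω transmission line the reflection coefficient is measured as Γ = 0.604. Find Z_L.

Z_L ≈ 859 Ω

Z_L = Z_0·(1 + Γ)/(1 − Γ) = 212·(1.6)/(0.396)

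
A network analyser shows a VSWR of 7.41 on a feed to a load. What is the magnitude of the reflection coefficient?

|Γ| ≈ 0.762

|Γ| = (S − 1)/(S + 1) = (7.41 − 1)/(7.41 + 1) = 6.41/8.41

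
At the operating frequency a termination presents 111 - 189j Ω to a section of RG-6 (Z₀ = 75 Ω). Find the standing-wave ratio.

Γ = (Z_L − Z_0)/(Z_L + Z_0) = (36 − j189)/(186 − j189)
|Γ| = 192/265 = 0.726
VSWR = (1 + |Γ|)/(1 − |Γ|) = 1.73/0.274

VSWR ≈ 6.29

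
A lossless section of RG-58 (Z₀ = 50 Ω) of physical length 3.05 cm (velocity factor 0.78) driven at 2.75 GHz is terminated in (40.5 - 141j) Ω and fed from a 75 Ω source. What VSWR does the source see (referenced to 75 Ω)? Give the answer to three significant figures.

VSWR ≈ 10.7

λ = v/f = 0.78·c / 2.75 GHz = 0.0851 m
βl = 2π·l/λ = 2π × 0.358 = 129°
tan(βl) = -1.23
Z_in = Z_0·(Z_L + jZ_0·tanβl)/(Z_0 + jZ_L·tanβl) = 14.3 + j76 Ω
Γ_s = (Z_in − Z_s)/(Z_in + Z_s) = (-60.7 + j76)/(89.3 + j76), |Γ_s| = 0.829
VSWR = (1 + |Γ_s|)/(1 − |Γ_s|)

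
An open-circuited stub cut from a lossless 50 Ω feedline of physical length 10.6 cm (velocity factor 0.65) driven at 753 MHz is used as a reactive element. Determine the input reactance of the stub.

λ = v/f = 0.65·c / 753 MHz = 0.259 m
βl = 2π·l/λ = 2π × 0.409 = 147°
tan(βl) = -0.641
For an open-circuited stub, Z_in = −jZ_0·cot(βl) = −jZ_0/tan(βl)

X_in ≈ 78.1 Ω (inductive)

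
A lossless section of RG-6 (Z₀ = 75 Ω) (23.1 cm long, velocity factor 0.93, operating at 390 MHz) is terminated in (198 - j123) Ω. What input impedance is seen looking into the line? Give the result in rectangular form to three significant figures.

Z_in ≈ 29.7 + j49.9 Ω

λ = v/f = 0.93·c / 390 MHz = 0.715 m
βl = 2π·l/λ = 2π × 0.323 = 116°
tan(βl) = tan(116°) = -2.03
Z_in = Z_0·(Z_L + jZ_0·tanβl)/(Z_0 + jZ_L·tanβl)
     = 75·(198 − j275)/(-174 − j402)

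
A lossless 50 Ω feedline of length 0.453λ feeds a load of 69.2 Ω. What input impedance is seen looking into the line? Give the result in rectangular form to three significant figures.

Z_in ≈ 64.2 + j11.8 Ω

βl = 2π × 0.453 = 163°
tan(βl) = tan(163°) = -0.304
Z_in = Z_0·(Z_L + jZ_0·tanβl)/(Z_0 + jZ_L·tanβl)
     = 50·(69.2 − j15.2)/(50 − j21.1)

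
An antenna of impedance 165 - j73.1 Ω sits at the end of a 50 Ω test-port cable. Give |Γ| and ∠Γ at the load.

Γ ≈ 0.6 ∠ -13.7°

Γ = (Z_L − Z_0)/(Z_L + Z_0) = (115 − j73.1)/(215 − j73.1)
|Γ| = 136/227 = 0.6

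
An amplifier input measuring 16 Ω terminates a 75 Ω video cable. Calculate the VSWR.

Γ = (16 − 75)/(16 + 75) = -0.648
VSWR = (1 + 0.648)/(1 − 0.648)

VSWR ≈ 4.69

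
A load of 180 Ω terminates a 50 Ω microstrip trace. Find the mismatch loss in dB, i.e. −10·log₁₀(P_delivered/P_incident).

mismatch loss ≈ 1.67 dB

Γ = (180 − 50)/(180 + 50) = 0.565
|Γ|² = 0.319, so P_del/P_inc = 1 − |Γ|² = 0.681
ML = −10·log₁₀(1 − |Γ|²)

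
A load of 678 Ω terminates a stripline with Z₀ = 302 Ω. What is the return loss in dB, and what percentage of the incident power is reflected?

Γ = (678 − 302)/(678 + 302) = 0.384
RL = −20·log₁₀(0.384) = 8.32 dB
P_refl/P_inc = |Γ|² = 0.147

RL ≈ 8.32 dB; 14.7% of incident power reflected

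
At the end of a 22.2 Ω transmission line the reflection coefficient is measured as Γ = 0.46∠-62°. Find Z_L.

Z_L ≈ 22.4 − j23.1 Ω

Z_L = Z_0·(1 + Γ)/(1 − Γ) = 22.2·(1.22 − j0.406)/(0.784 + j0.406)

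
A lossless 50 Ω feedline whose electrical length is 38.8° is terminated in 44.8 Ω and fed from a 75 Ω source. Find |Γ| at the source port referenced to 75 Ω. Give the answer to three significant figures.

|Γ| ≈ 0.218

tan(βl) = 0.804
Z_in = Z_0·(Z_L + jZ_0·tanβl)/(Z_0 + jZ_L·tanβl) = 48.6 + j5.22 Ω
Γ_s = (Z_in − Z_s)/(Z_in + Z_s) = (-26.4 + j5.22)/(124 + j5.22), |Γ_s| = 0.218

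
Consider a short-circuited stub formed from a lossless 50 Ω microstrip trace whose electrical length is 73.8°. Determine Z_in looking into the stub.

tan(βl) = 3.44
For a short-circuited stub, Z_in = jZ_0·tan(βl)

Z_in ≈ +j172 Ω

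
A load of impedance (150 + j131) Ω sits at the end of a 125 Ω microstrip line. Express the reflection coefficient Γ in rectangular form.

Γ ≈ 0.259 + j0.353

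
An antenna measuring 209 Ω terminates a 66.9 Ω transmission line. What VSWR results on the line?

VSWR ≈ 3.12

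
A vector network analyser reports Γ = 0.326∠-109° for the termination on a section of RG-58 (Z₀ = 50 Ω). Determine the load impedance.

Z_L ≈ 33.9 − j23.4 Ω

Z_L = Z_0·(1 + Γ)/(1 − Γ) = 50·(0.894 − j0.308)/(1.11 + j0.308)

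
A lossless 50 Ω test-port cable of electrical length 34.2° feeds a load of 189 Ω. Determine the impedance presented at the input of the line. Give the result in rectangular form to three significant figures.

tan(βl) = tan(34.2°) = 0.68
Z_in = Z_0·(Z_L + jZ_0·tanβl)/(Z_0 + jZ_L·tanβl)
     = 50·(189 + j34)/(50 + j128)

Z_in ≈ 36.4 − j59.4 Ω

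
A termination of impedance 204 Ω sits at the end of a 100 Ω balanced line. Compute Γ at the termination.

Γ = 0.342

Γ = (Z_L − Z_0)/(Z_L + Z_0) = (204 − 100)/(204 + 100) = 104/304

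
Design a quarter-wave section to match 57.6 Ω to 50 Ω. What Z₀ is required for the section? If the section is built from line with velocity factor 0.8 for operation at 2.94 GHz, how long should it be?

Z_qwt ≈ 53.7 Ω; length ≈ 2.04 cm

Z_qwt = √(Z_0·R_L) = √(50 × 57.6) = √2880
λ = 0.8·c/f = 0.0816 m, so l = λ/4 = 0.0204 m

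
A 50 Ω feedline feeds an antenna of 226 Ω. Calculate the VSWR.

Γ = (226 − 50)/(226 + 50) = 0.638
VSWR = (1 + 0.638)/(1 − 0.638)

VSWR ≈ 4.52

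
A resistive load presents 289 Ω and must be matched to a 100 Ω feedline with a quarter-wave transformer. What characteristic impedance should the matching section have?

Z_qwt = √(Z_0·R_L) = √(100 × 289) = √28900

Z_qwt ≈ 170 Ω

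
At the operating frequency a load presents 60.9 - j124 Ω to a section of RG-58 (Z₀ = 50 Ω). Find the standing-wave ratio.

VSWR ≈ 6.94

Γ = (Z_L − Z_0)/(Z_L + Z_0) = (10.9 − j124)/(110.9 − j124)
|Γ| = 124/166 = 0.748
VSWR = (1 + |Γ|)/(1 − |Γ|) = 1.75/0.252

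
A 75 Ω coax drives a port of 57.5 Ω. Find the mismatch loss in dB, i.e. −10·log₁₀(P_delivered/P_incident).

Γ = (57.5 − 75)/(57.5 + 75) = -0.132
|Γ|² = 0.0174, so P_del/P_inc = 1 − |Γ|² = 0.983
ML = −10·log₁₀(1 − |Γ|²)

mismatch loss ≈ 0.0764 dB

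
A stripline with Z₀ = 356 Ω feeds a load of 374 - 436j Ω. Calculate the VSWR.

VSWR ≈ 3.11

Γ = (Z_L − Z_0)/(Z_L + Z_0) = (18 − j436)/(730 − j436)
|Γ| = 436/850 = 0.513
VSWR = (1 + |Γ|)/(1 − |Γ|) = 1.51/0.487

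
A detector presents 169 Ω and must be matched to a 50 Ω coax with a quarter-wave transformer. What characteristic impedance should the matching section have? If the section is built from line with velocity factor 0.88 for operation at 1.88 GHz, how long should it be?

Z_qwt = √(Z_0·R_L) = √(50 × 169) = √8450
λ = 0.88·c/f = 0.14 m, so l = λ/4 = 0.0351 m

Z_qwt ≈ 91.9 Ω; length ≈ 3.51 cm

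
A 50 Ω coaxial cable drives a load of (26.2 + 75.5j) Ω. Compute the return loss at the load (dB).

RL ≈ 2.64 dB

Γ = (-23.8 + j75.5)/(76.2 + j75.5), |Γ| = 0.738
RL = −20·log₁₀|Γ| = −20·log₁₀(0.738)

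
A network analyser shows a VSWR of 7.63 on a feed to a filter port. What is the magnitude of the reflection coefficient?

|Γ| ≈ 0.768

|Γ| = (S − 1)/(S + 1) = (7.63 − 1)/(7.63 + 1) = 6.63/8.63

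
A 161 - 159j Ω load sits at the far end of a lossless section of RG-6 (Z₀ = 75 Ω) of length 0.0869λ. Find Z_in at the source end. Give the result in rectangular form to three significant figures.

Z_in ≈ 31.8 − j67.7 Ω

βl = 2π × 0.0869 = 31.3°
tan(βl) = tan(31.3°) = 0.608
Z_in = Z_0·(Z_L + jZ_0·tanβl)/(Z_0 + jZ_L·tanβl)
     = 75·(161 − j113)/(172 + j97.8)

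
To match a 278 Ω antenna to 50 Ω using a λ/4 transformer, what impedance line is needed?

Z_qwt = √(Z_0·R_L) = √(50 × 278) = √13900

Z_qwt ≈ 118 Ω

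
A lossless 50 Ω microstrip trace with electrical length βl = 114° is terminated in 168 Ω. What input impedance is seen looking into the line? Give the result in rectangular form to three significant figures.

Z_in ≈ 17.5 + j19.9 Ω

tan(βl) = tan(114°) = -2.25
Z_in = Z_0·(Z_L + jZ_0·tanβl)/(Z_0 + jZ_L·tanβl)
     = 50·(168 − j112)/(50 − j377)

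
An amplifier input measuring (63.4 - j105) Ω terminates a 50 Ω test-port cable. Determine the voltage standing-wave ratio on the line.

Γ = (Z_L − Z_0)/(Z_L + Z_0) = (13.4 − j105)/(113.4 − j105)
|Γ| = 106/155 = 0.685
VSWR = (1 + |Γ|)/(1 − |Γ|) = 1.68/0.315

VSWR ≈ 5.35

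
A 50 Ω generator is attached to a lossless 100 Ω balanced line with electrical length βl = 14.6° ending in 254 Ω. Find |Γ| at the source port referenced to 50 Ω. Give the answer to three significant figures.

tan(βl) = 0.26
Z_in = Z_0·(Z_L + jZ_0·tanβl)/(Z_0 + jZ_L·tanβl) = 189 − j98.8 Ω
Γ_s = (Z_in − Z_s)/(Z_in + Z_s) = (139 − j98.8)/(239 − j98.8), |Γ_s| = 0.659

|Γ| ≈ 0.659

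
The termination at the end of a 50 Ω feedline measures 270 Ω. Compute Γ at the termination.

Γ = 0.688

Γ = (Z_L − Z_0)/(Z_L + Z_0) = (270 − 50)/(270 + 50) = 220/320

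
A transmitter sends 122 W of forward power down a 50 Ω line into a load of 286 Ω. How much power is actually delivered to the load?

Γ = (286 − 50)/(286 + 50) = 0.702
|Γ|² = 0.493
P_refl = |Γ|²·P_inc = 60.2 W, P_del = (1 − |Γ|²)·P_inc = 61.8 W

P_delivered ≈ 61.8 W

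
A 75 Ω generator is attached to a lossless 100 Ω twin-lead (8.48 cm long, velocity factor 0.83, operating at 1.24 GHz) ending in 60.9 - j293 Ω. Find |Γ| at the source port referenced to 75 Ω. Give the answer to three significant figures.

λ = v/f = 0.83·c / 1.24 GHz = 0.201 m
βl = 2π·l/λ = 2π × 0.422 = 152°
tan(βl) = -0.531
Z_in = Z_0·(Z_L + jZ_0·tanβl)/(Z_0 + jZ_L·tanβl) = 189 + j513 Ω
Γ_s = (Z_in − Z_s)/(Z_in + Z_s) = (114 + j513)/(264 + j513), |Γ_s| = 0.911

|Γ| ≈ 0.911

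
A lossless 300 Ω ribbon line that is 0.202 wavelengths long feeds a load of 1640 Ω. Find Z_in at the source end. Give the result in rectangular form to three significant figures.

βl = 2π × 0.202 = 72.7°
tan(βl) = tan(72.7°) = 3.21
Z_in = Z_0·(Z_L + jZ_0·tanβl)/(Z_0 + jZ_L·tanβl)
     = 300·(1640 + j964)/(300 + j5270)

Z_in ≈ 60 − j89.9 Ω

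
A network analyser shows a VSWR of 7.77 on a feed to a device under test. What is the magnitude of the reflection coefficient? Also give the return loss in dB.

|Γ| ≈ 0.772; return loss ≈ 2.25 dB

|Γ| = (S − 1)/(S + 1) = (7.77 − 1)/(7.77 + 1) = 6.77/8.77
RL = −20·log₁₀|Γ| = −20·log₁₀(0.772)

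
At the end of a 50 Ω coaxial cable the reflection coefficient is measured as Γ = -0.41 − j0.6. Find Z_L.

Z_L = Z_0·(1 + Γ)/(1 − Γ) = 50·(0.59 − j0.6)/(1.41 + j0.6)

Z_L ≈ 10 − j25.6 Ω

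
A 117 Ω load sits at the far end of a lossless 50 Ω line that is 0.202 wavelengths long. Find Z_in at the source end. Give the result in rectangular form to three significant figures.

βl = 2π × 0.202 = 72.7°
tan(βl) = tan(72.7°) = 3.21
Z_in = Z_0·(Z_L + jZ_0·tanβl)/(Z_0 + jZ_L·tanβl)
     = 50·(117 + j161)/(50 + j376)

Z_in ≈ 23 − j12.5 Ω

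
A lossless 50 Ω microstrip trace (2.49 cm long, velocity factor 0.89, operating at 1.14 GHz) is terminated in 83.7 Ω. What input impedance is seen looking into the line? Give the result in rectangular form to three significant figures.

λ = v/f = 0.89·c / 1.14 GHz = 0.234 m
βl = 2π·l/λ = 2π × 0.106 = 38.3°
tan(βl) = tan(38.3°) = 0.789
Z_in = Z_0·(Z_L + jZ_0·tanβl)/(Z_0 + jZ_L·tanβl)
     = 50·(83.7 + j39.4)/(50 + j66)

Z_in ≈ 49.5 − j25.9 Ω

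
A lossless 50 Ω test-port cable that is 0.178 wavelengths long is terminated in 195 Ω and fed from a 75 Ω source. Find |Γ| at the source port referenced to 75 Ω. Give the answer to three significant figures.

βl = 2π × 0.178 = 64.1°
tan(βl) = 2.06
Z_in = Z_0·(Z_L + jZ_0·tanβl)/(Z_0 + jZ_L·tanβl) = 15.6 − j22.4 Ω
Γ_s = (Z_in − Z_s)/(Z_in + Z_s) = (-59.4 − j22.4)/(90.6 − j22.4), |Γ_s| = 0.68

|Γ| ≈ 0.68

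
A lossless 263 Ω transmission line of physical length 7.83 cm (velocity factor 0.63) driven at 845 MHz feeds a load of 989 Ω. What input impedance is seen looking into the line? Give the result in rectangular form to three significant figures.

λ = v/f = 0.63·c / 845 MHz = 0.224 m
βl = 2π·l/λ = 2π × 0.35 = 126°
tan(βl) = tan(126°) = -1.38
Z_in = Z_0·(Z_L + jZ_0·tanβl)/(Z_0 + jZ_L·tanβl)
     = 263·(989 − j362)/(263 − j1360)

Z_in ≈ 103 + j171 Ω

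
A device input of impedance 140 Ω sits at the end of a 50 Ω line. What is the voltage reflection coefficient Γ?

Γ = 0.474

Γ = (Z_L − Z_0)/(Z_L + Z_0) = (140 − 50)/(140 + 50) = 90/190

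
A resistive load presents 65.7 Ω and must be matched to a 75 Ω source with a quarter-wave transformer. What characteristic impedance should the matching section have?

Z_qwt ≈ 70.2 Ω

Z_qwt = √(Z_0·R_L) = √(75 × 65.7) = √4928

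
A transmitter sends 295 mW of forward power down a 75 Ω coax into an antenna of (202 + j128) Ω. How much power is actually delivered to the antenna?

|Γ| = |(127 + j128)/(277 + j128)| = 0.591
|Γ|² = 0.349
P_refl = |Γ|²·P_inc = 103 mW, P_del = (1 − |Γ|²)·P_inc = 192 mW

P_delivered ≈ 192 mW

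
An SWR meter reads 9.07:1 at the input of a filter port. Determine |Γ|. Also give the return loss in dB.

|Γ| ≈ 0.801; return loss ≈ 1.92 dB

|Γ| = (S − 1)/(S + 1) = (9.07 − 1)/(9.07 + 1) = 8.07/10.1
RL = −20·log₁₀|Γ| = −20·log₁₀(0.801)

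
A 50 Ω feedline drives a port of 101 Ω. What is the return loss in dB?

Γ = (101 − 50)/(101 + 50) = 0.338
RL = −20·log₁₀|Γ| = −20·log₁₀(0.338)

RL ≈ 9.43 dB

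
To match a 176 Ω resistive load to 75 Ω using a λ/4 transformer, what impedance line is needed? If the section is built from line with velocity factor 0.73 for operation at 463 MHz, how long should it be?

Z_qwt ≈ 115 Ω; length ≈ 11.8 cm

Z_qwt = √(Z_0·R_L) = √(75 × 176) = √13200
λ = 0.73·c/f = 0.473 m, so l = λ/4 = 0.118 m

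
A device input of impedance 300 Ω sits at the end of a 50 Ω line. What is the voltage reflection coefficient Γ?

Γ = (Z_L − Z_0)/(Z_L + Z_0) = (300 − 50)/(300 + 50) = 250/350

Γ = 0.714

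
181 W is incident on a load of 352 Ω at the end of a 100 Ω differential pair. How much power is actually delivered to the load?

Γ = (352 − 100)/(352 + 100) = 0.558
|Γ|² = 0.311
P_refl = |Γ|²·P_inc = 56.3 W, P_del = (1 − |Γ|²)·P_inc = 125 W

P_delivered ≈ 125 W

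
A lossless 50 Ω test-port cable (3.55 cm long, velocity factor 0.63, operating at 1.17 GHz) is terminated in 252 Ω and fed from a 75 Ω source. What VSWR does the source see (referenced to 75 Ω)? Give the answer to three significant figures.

λ = v/f = 0.63·c / 1.17 GHz = 0.162 m
βl = 2π·l/λ = 2π × 0.22 = 79.1°
tan(βl) = 5.2
Z_in = Z_0·(Z_L + jZ_0·tanβl)/(Z_0 + jZ_L·tanβl) = 10.3 − j9.22 Ω
Γ_s = (Z_in − Z_s)/(Z_in + Z_s) = (-64.7 − j9.22)/(85.3 − j9.22), |Γ_s| = 0.762
VSWR = (1 + |Γ_s|)/(1 − |Γ_s|)

VSWR ≈ 7.41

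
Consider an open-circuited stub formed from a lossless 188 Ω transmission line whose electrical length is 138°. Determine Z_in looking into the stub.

Z_in ≈ +j209 Ω

tan(βl) = -0.9
For an open-circuited stub, Z_in = −jZ_0·cot(βl) = −jZ_0/tan(βl)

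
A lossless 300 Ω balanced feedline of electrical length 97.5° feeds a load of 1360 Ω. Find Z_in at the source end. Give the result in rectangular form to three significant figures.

Z_in ≈ 67.3 + j37.5 Ω

tan(βl) = tan(97.5°) = -7.6
Z_in = Z_0·(Z_L + jZ_0·tanβl)/(Z_0 + jZ_L·tanβl)
     = 300·(1360 − j2280)/(300 − j10300)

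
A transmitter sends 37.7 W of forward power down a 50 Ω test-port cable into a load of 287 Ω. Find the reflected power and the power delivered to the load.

Γ = (287 − 50)/(287 + 50) = 0.703
|Γ|² = 0.495
P_refl = |Γ|²·P_inc = 18.6 W, P_del = (1 − |Γ|²)·P_inc = 19.1 W

P_reflected ≈ 18.6 W; P_delivered ≈ 19.1 W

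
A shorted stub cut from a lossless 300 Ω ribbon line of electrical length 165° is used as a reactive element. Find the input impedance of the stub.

Z_in ≈ −j80.4 Ω

tan(βl) = -0.268
For a shorted stub, Z_in = jZ_0·tan(βl)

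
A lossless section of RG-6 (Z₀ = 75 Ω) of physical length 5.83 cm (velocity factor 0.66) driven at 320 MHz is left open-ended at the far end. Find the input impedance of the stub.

λ = v/f = 0.66·c / 320 MHz = 0.619 m
βl = 2π·l/λ = 2π × 0.0942 = 33.9°
tan(βl) = 0.672
For an open-ended stub, Z_in = −jZ_0·cot(βl) = −jZ_0/tan(βl)

Z_in ≈ −j112 Ω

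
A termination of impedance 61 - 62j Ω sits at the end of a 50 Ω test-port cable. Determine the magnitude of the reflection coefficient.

Γ = (Z_L − Z_0)/(Z_L + Z_0) = (11 − j62)/(111 − j62)
|Γ| = 63/127

|Γ| ≈ 0.495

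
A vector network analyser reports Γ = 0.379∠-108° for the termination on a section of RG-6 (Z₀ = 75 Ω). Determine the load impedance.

Z_L = Z_0·(1 + Γ)/(1 − Γ) = 75·(0.883 − j0.36)/(1.12 + j0.36)

Z_L ≈ 46.6 − j39.2 Ω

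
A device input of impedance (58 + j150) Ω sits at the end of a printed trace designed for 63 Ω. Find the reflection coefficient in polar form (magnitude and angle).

Γ = (Z_L − Z_0)/(Z_L + Z_0) = (-5 + j150)/(121 + j150)
|Γ| = 150/193 = 0.779

Γ ≈ 0.779 ∠ 40.8°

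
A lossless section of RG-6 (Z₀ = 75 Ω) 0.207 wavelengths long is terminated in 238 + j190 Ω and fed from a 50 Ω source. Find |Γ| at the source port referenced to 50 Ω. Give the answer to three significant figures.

βl = 2π × 0.207 = 74.5°
tan(βl) = 3.61
Z_in = Z_0·(Z_L + jZ_0·tanβl)/(Z_0 + jZ_L·tanβl) = 16.9 − j32.8 Ω
Γ_s = (Z_in − Z_s)/(Z_in + Z_s) = (-33.1 − j32.8)/(66.9 − j32.8), |Γ_s| = 0.625

|Γ| ≈ 0.625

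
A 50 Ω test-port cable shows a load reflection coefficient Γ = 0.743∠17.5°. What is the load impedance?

Z_L ≈ 166 + j166 Ω

Z_L = Z_0·(1 + Γ)/(1 − Γ) = 50·(1.71 + j0.223)/(0.291 − j0.223)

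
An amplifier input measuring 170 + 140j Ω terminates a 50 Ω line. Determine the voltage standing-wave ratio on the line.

Γ = (Z_L − Z_0)/(Z_L + Z_0) = (120 + j140)/(220 + j140)
|Γ| = 184/261 = 0.707
VSWR = (1 + |Γ|)/(1 − |Γ|) = 1.71/0.293

VSWR ≈ 5.83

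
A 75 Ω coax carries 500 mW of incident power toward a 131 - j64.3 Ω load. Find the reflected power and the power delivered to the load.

P_reflected ≈ 78.1 mW; P_delivered ≈ 422 mW

|Γ| = |(56 − j64.3)/(206 − j64.3)| = 0.395
|Γ|² = 0.156
P_refl = |Γ|²·P_inc = 78.1 mW, P_del = (1 − |Γ|²)·P_inc = 422 mW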